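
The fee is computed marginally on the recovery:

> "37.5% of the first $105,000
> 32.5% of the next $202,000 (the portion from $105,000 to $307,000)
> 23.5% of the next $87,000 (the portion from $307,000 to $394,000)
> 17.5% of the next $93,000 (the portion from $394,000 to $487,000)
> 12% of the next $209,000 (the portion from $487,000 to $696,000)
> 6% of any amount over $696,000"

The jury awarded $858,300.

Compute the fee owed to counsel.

$176,563.00

First $105,000 at 37.5% = $39,375.00
Next $202,000 at 32.5% = $65,650.00
Next $87,000 at 23.5% = $20,445.00
Next $93,000 at 17.5% = $16,275.00
Next $209,000 at 12% = $25,080.00
Remaining $162,300 at 6% = $9,738.00
Fee: $39,375.00 + $65,650.00 + $20,445.00 + $16,275.00 + $25,080.00 + $9,738.00 = $176,563.00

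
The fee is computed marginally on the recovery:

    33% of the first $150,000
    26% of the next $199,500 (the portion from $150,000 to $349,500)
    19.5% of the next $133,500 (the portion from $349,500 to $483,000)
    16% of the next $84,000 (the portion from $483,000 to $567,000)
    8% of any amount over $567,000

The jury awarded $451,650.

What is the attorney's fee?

$121,289.25

First $150,000 at 33% = $49,500.00
Next $199,500 at 26% = $51,870.00
Remaining $102,150 at 19.5% = $19,919.25
Fee: $49,500.00 + $51,870.00 + $19,919.25 = $121,289.25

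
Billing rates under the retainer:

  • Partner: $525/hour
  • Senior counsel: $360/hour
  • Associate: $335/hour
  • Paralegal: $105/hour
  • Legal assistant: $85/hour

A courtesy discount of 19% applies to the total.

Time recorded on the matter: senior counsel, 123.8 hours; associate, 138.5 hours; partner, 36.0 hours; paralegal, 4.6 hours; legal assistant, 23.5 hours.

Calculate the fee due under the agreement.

$91,000.26

Partner: 36.0 × $525 = $18,900.00
Senior counsel: 123.8 × $360 = $44,568.00
Associate: 138.5 × $335 = $46,397.50
Paralegal: 4.6 × $105 = $483.00
Legal assistant: 23.5 × $85 = $1,997.50
Subtotal: $112,346.00
Less 19% discount: −$21,345.74
Total: $112,346.00 − $21,345.74 = $91,000.26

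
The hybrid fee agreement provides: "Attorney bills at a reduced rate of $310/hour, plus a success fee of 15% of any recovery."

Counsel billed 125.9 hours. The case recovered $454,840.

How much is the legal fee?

Hourly: 125.9 × $310 = $39,029.00
Success fee: 15% of $454,840 = $68,226.00
Total: $39,029.00 + $68,226.00 = $107,255.00

$107,255.00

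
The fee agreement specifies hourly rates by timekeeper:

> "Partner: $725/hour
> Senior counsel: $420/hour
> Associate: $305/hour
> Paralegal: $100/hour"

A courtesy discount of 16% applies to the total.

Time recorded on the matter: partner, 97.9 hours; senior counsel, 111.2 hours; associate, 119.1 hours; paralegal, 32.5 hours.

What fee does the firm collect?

$132,095.88

Partner: 97.9 × $725 = $70,977.50
Senior counsel: 111.2 × $420 = $46,704.00
Associate: 119.1 × $305 = $36,325.50
Paralegal: 32.5 × $100 = $3,250.00
Subtotal: $157,257.00
Less 16% discount: −$25,161.12
Total: $157,257.00 − $25,161.12 = $132,095.88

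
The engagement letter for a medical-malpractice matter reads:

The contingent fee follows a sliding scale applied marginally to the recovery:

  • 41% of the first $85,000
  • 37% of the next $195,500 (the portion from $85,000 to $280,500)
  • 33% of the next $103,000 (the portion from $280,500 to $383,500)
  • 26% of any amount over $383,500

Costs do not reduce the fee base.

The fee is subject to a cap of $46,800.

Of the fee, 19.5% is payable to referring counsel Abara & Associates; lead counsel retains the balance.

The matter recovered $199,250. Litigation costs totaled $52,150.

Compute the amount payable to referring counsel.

Fee base is the gross recovery, $199,250; costs are reimbursed separately.
First $85,000 at 41% = $34,850.00
Remaining $114,250 at 37% = $42,272.50
Fee: $34,850.00 + $42,272.50 = $77,122.50
$77,122.50 exceeds the $46,800 cap, so the fee is capped at $46,800.00.
Referral share: 19.5% of $46,800.00 = $9,126.00; lead counsel retains $46,800.00 − $9,126.00 = $37,674.00.

$9,126.00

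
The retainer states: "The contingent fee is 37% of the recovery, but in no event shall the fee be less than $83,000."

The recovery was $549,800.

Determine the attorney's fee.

$203,426.00

37% of $549,800 = $203,426.00
That exceeds the $83,000 minimum.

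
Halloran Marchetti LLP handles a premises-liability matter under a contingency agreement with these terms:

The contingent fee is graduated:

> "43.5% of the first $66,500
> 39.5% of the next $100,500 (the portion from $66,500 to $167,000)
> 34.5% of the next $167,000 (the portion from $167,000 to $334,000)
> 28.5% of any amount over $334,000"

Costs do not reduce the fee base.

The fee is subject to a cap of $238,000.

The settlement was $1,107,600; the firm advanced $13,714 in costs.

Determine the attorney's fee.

$238,000.00

Fee base is the gross recovery, $1,107,600; costs are reimbursed separately.
First $66,500 at 43.5% = $28,927.50
Next $100,500 at 39.5% = $39,697.50
Next $167,000 at 34.5% = $57,615.00
Remaining $773,600 at 28.5% = $220,476.00
Fee: $28,927.50 + $39,697.50 + $57,615.00 + $220,476.00 = $346,716.00
$346,716.00 exceeds the $238,000 cap, so the fee is capped at $238,000.00.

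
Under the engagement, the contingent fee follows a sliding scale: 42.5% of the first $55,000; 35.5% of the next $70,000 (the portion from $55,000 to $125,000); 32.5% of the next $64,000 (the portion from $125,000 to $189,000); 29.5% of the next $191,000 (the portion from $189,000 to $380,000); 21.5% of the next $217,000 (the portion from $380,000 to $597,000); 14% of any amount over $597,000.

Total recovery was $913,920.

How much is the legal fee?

$216,393.80

First $55,000 at 42.5% = $23,375.00
Next $70,000 at 35.5% = $24,850.00
Next $64,000 at 32.5% = $20,800.00
Next $191,000 at 29.5% = $56,345.00
Next $217,000 at 21.5% = $46,655.00
Remaining $316,920 at 14% = $44,368.80
Fee: $23,375.00 + $24,850.00 + $20,800.00 + $56,345.00 + $46,655.00 + $44,368.80 = $216,393.80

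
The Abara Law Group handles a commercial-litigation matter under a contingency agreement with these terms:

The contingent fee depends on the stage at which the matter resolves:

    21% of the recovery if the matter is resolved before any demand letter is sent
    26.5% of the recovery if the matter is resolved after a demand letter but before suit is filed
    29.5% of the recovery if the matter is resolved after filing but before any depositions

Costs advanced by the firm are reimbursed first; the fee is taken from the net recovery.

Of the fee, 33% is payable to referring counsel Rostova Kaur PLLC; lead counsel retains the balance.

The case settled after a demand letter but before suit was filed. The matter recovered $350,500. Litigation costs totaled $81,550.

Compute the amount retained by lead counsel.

$47,752.07

Fee base (net of costs): $350,500 − $81,550 = $268,950
The matter settled after a demand letter but before suit was filed, so the 26.5% rate applies.
$268,950 × 26.5% = $71,271.75
Referral share: 33% of $71,271.75 = $23,519.68; lead counsel retains $71,271.75 − $23,519.68 = $47,752.07.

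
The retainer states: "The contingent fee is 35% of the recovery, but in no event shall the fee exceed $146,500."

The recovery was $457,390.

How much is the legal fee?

$146,500.00

35% of $457,390 = $160,086.50
That exceeds the $146,500 cap, so the fee is capped at $146,500.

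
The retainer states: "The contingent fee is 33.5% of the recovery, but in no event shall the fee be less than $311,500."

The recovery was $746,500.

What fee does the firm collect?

33.5% of $746,500 = $250,077.50
That is below the $311,500 minimum, so the minimum applies.

$311,500.00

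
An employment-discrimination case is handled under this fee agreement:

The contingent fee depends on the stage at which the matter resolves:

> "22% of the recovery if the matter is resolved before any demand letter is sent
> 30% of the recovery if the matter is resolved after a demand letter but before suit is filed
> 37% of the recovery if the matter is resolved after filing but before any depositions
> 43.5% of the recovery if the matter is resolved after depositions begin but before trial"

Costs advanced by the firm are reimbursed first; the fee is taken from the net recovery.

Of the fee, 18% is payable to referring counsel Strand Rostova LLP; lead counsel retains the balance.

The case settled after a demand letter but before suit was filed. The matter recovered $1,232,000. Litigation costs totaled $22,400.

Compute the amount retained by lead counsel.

$297,561.60

Fee base (net of costs): $1,232,000 − $22,400 = $1,209,600
The matter settled after a demand letter but before suit was filed, so the 30% rate applies.
$1,209,600 × 30% = $362,880.00
Referral share: 18% of $362,880.00 = $65,318.40; lead counsel retains $362,880.00 − $65,318.40 = $297,561.60.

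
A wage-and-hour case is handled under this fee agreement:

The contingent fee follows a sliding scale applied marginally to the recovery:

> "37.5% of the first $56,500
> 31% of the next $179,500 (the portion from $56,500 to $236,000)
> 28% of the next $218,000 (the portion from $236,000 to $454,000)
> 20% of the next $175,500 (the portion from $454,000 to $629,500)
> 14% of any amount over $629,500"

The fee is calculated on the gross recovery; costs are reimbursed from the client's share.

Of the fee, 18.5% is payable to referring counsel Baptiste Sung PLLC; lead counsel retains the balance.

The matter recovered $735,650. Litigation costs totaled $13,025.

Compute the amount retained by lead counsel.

Fee base is the gross recovery, $735,650; costs are reimbursed separately.
First $56,500 at 37.5% = $21,187.50
Next $179,500 at 31% = $55,645.00
Next $218,000 at 28% = $61,040.00
Next $175,500 at 20% = $35,100.00
Remaining $106,150 at 14% = $14,861.00
Fee: $21,187.50 + $55,645.00 + $61,040.00 + $35,100.00 + $14,861.00 = $187,833.50
Referral share: 18.5% of $187,833.50 = $34,749.20; lead counsel retains $187,833.50 − $34,749.20 = $153,084.30.

$153,084.30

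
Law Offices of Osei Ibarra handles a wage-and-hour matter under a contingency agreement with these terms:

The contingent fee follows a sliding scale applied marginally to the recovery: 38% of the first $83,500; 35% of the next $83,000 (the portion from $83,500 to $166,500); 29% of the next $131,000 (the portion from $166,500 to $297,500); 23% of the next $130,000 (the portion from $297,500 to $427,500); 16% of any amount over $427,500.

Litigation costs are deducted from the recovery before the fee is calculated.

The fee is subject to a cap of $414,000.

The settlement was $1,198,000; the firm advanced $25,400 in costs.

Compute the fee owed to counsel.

$247,886.00

Fee base (net of costs): $1,198,000 − $25,400 = $1,172,600
First $83,500 at 38% = $31,730.00
Next $83,000 at 35% = $29,050.00
Next $131,000 at 29% = $37,990.00
Next $130,000 at 23% = $29,900.00
Remaining $745,100 at 16% = $119,216.00
Fee: $31,730.00 + $29,050.00 + $37,990.00 + $29,900.00 + $119,216.00 = $247,886.00
$247,886.00 is under the $414,000 cap.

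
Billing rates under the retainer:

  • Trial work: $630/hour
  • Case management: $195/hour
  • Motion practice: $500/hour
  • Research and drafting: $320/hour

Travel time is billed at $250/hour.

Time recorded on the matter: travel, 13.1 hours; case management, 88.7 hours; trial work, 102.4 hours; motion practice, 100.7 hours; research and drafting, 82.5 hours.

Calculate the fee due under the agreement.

Trial work: 102.4 × $630 = $64,512.00
Case management: 88.7 × $195 = $17,296.50
Motion practice: 100.7 × $500 = $50,350.00
Research and drafting: 82.5 × $320 = $26,400.00
Subtotal: $64,512.00 + $17,296.50 + $50,350.00 + $26,400.00 = $158,558.50
Travel: 13.1 × $250 = $3,275.00
Total: $158,558.50 + $3,275.00 = $161,833.50

$161,833.50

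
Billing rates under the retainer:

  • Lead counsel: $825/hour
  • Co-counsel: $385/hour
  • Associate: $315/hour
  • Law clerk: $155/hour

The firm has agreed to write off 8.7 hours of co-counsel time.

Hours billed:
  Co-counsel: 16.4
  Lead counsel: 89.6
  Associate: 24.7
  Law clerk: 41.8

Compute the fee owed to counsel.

Lead counsel: 89.6 × $825 = $73,920.00
Co-counsel: 16.4 × $385 = $6,314.00
Associate: 24.7 × $315 = $7,780.50
Law clerk: 41.8 × $155 = $6,479.00
Subtotal: $94,493.50
Write-off: 8.7 × $385 = $3,349.50
Total: $94,493.50 − $3,349.50 = $91,144.00

$91,144.00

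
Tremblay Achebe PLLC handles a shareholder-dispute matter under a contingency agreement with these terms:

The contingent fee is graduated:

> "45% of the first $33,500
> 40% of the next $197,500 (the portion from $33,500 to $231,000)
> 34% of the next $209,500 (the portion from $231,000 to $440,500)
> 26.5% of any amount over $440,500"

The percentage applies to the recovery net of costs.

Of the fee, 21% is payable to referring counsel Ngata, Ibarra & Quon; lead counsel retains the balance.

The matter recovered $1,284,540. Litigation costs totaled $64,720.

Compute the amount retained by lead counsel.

$293,741.59

Fee base (net of costs): $1,284,540 − $64,720 = $1,219,820
First $33,500 at 45% = $15,075.00
Next $197,500 at 40% = $79,000.00
Next $209,500 at 34% = $71,230.00
Remaining $779,320 at 26.5% = $206,519.80
Fee: $15,075.00 + $79,000.00 + $71,230.00 + $206,519.80 = $371,824.80
Referral share: 21% of $371,824.80 = $78,083.21; lead counsel retains $371,824.80 − $78,083.21 = $293,741.59.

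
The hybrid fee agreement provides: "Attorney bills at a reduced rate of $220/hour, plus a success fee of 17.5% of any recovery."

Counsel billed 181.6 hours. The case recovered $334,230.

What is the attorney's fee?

$98,442.25

Hourly: 181.6 × $220 = $39,952.00
Success fee: 17.5% of $334,230 = $58,490.25
Total: $39,952.00 + $58,490.25 = $98,442.25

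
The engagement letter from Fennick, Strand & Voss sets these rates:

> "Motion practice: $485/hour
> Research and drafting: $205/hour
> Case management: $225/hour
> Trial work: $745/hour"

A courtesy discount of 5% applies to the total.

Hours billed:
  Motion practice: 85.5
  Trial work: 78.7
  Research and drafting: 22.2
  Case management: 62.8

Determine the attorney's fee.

Motion practice: 85.5 × $485 = $41,467.50
Research and drafting: 22.2 × $205 = $4,551.00
Case management: 62.8 × $225 = $14,130.00
Trial work: 78.7 × $745 = $58,631.50
Subtotal: $118,780.00
Less 5% discount: −$5,939.00
Total: $118,780.00 − $5,939.00 = $112,841.00

$112,841.00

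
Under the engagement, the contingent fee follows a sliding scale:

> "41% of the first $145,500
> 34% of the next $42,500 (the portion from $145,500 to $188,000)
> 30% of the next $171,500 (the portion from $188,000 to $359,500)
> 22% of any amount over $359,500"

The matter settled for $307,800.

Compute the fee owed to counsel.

$110,045.00

First $145,500 at 41% = $59,655.00
Next $42,500 at 34% = $14,450.00
Remaining $119,800 at 30% = $35,940.00
Fee: $59,655.00 + $14,450.00 + $35,940.00 = $110,045.00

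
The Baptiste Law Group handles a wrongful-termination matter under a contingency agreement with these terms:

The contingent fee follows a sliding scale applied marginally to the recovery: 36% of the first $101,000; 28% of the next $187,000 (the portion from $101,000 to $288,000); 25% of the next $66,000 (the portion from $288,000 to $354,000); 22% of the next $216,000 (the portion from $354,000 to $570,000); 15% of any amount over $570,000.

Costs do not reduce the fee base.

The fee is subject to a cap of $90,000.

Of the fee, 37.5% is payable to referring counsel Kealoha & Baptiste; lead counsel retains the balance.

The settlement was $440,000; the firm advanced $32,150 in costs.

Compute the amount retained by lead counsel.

$56,250.00

Fee base is the gross recovery, $440,000; costs are reimbursed separately.
First $101,000 at 36% = $36,360.00
Next $187,000 at 28% = $52,360.00
Next $66,000 at 25% = $16,500.00
Remaining $86,000 at 22% = $18,920.00
Fee: $36,360.00 + $52,360.00 + $16,500.00 + $18,920.00 = $124,140.00
$124,140.00 exceeds the $90,000 cap, so the fee is capped at $90,000.00.
Referral share: 37.5% of $90,000.00 = $33,750.00; lead counsel retains $90,000.00 − $33,750.00 = $56,250.00.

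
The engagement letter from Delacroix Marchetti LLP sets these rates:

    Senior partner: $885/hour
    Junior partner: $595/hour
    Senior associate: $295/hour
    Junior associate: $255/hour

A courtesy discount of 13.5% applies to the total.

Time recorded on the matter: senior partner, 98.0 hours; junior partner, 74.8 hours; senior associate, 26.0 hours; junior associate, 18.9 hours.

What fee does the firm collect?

$124,322.56

Senior partner: 98.0 × $885 = $86,730.00
Junior partner: 74.8 × $595 = $44,506.00
Senior associate: 26.0 × $295 = $7,670.00
Junior associate: 18.9 × $255 = $4,819.50
Subtotal: $143,725.50
Less 13.5% discount: −$19,402.94
Total: $143,725.50 − $19,402.94 = $124,322.56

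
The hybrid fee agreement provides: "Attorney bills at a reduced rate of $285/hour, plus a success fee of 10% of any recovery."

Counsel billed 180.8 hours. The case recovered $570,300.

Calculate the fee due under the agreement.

Hourly: 180.8 × $285 = $51,528.00
Success fee: 10% of $570,300 = $57,030.00
Total: $51,528.00 + $57,030.00 = $108,558.00

$108,558.00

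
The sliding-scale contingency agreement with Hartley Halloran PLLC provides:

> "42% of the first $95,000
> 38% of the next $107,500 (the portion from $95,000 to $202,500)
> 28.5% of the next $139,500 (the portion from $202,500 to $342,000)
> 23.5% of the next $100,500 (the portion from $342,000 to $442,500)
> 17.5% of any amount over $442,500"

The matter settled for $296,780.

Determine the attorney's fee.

First $95,000 at 42% = $39,900.00
Next $107,500 at 38% = $40,850.00
Remaining $94,280 at 28.5% = $26,869.80
Fee: $39,900.00 + $40,850.00 + $26,869.80 = $107,619.80

$107,619.80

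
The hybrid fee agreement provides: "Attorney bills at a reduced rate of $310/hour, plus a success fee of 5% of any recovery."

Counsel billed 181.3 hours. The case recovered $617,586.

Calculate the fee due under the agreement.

$87,082.30

Hourly: 181.3 × $310 = $56,203.00
Success fee: 5% of $617,586 = $30,879.30
Total: $56,203.00 + $30,879.30 = $87,082.30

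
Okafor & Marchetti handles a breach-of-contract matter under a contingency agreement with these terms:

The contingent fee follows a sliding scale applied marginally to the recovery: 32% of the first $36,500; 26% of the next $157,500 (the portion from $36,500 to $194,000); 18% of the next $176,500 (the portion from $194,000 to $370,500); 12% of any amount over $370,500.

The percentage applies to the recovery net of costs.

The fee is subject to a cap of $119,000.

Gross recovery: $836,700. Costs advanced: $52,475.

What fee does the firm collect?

$119,000.00

Fee base (net of costs): $836,700 − $52,475 = $784,225
First $36,500 at 32% = $11,680.00
Next $157,500 at 26% = $40,950.00
Next $176,500 at 18% = $31,770.00
Remaining $413,725 at 12% = $49,647.00
Fee: $11,680.00 + $40,950.00 + $31,770.00 + $49,647.00 = $134,047.00
$134,047.00 exceeds the $119,000 cap, so the fee is capped at $119,000.00.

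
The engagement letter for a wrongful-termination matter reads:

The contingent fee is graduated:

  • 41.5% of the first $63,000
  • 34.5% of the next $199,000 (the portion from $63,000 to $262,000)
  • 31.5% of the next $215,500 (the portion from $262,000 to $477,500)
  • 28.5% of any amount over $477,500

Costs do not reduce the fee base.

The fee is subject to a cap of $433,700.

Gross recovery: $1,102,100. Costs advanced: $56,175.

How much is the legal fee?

Fee base is the gross recovery, $1,102,100; costs are reimbursed separately.
First $63,000 at 41.5% = $26,145.00
Next $199,000 at 34.5% = $68,655.00
Next $215,500 at 31.5% = $67,882.50
Remaining $624,600 at 28.5% = $178,011.00
Fee: $26,145.00 + $68,655.00 + $67,882.50 + $178,011.00 = $340,693.50
$340,693.50 is under the $433,700 cap.

$340,693.50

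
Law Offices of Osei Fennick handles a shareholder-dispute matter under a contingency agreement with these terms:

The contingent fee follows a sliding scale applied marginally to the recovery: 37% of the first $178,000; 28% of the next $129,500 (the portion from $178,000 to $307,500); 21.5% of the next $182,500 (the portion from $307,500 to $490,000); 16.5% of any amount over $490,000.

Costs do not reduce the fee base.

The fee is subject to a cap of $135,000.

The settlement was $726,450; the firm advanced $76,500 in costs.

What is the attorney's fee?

Fee base is the gross recovery, $726,450; costs are reimbursed separately.
First $178,000 at 37% = $65,860.00
Next $129,500 at 28% = $36,260.00
Next $182,500 at 21.5% = $39,237.50
Remaining $236,450 at 16.5% = $39,014.25
Fee: $65,860.00 + $36,260.00 + $39,237.50 + $39,014.25 = $180,371.75
$180,371.75 exceeds the $135,000 cap, so the fee is capped at $135,000.00.

$135,000.00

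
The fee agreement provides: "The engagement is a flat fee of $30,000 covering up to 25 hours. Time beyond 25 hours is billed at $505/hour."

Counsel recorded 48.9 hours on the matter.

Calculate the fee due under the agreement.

Flat fee: $30,000.00
Excess hours: 48.9 − 25 = 23.9
Overrun: 23.9 × $505 = $12,069.50
Total: $30,000.00 + $12,069.50 = $42,069.50

$42,069.50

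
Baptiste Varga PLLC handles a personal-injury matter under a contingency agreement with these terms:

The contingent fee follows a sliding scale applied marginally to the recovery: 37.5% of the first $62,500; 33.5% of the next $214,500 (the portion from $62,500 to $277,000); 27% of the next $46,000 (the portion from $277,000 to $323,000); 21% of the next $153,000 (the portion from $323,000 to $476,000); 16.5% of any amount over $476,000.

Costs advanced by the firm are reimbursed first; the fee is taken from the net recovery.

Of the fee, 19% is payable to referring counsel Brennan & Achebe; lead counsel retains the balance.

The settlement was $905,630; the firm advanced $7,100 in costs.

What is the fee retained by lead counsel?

Fee base (net of costs): $905,630 − $7,100 = $898,530
First $62,500 at 37.5% = $23,437.50
Next $214,500 at 33.5% = $71,857.50
Next $46,000 at 27% = $12,420.00
Next $153,000 at 21% = $32,130.00
Remaining $422,530 at 16.5% = $69,717.45
Fee: $23,437.50 + $71,857.50 + $12,420.00 + $32,130.00 + $69,717.45 = $209,562.45
Referral share: 19% of $209,562.45 = $39,816.87; lead counsel retains $209,562.45 − $39,816.87 = $169,745.58.

$169,745.58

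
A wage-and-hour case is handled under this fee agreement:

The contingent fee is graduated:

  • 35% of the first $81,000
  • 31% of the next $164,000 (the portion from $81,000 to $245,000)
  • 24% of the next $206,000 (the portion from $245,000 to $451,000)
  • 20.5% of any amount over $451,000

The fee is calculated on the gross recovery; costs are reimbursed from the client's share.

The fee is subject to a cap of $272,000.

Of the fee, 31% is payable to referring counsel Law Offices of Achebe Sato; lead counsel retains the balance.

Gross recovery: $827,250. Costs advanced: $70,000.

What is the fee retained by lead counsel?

$141,975.26

Fee base is the gross recovery, $827,250; costs are reimbursed separately.
First $81,000 at 35% = $28,350.00
Next $164,000 at 31% = $50,840.00
Next $206,000 at 24% = $49,440.00
Remaining $376,250 at 20.5% = $77,131.25
Fee: $28,350.00 + $50,840.00 + $49,440.00 + $77,131.25 = $205,761.25
$205,761.25 is under the $272,000 cap.
Referral share: 31% of $205,761.25 = $63,785.99; lead counsel retains $205,761.25 − $63,785.99 = $141,975.26.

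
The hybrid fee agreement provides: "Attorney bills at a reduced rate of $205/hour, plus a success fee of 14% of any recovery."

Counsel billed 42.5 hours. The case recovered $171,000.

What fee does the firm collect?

Hourly: 42.5 × $205 = $8,712.50
Success fee: 14% of $171,000 = $23,940.00
Total: $8,712.50 + $23,940.00 = $32,652.50

$32,652.50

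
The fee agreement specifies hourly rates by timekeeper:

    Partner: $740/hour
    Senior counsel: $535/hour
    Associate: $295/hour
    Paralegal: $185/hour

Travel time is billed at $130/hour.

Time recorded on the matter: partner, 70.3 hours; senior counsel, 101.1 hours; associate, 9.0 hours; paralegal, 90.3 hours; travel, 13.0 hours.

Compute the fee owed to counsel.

Partner: 70.3 × $740 = $52,022.00
Senior counsel: 101.1 × $535 = $54,088.50
Associate: 9.0 × $295 = $2,655.00
Paralegal: 90.3 × $185 = $16,705.50
Subtotal: $52,022.00 + $54,088.50 + $2,655.00 + $16,705.50 = $125,471.00
Travel: 13.0 × $130 = $1,690.00
Total: $125,471.00 + $1,690.00 = $127,161.00

$127,161.00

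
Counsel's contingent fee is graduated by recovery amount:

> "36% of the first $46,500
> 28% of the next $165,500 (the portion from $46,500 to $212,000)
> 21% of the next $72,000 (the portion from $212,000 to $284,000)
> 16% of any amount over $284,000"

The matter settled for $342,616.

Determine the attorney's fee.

$87,578.56

First $46,500 at 36% = $16,740.00
Next $165,500 at 28% = $46,340.00
Next $72,000 at 21% = $15,120.00
Remaining $58,616 at 16% = $9,378.56
Fee: $16,740.00 + $46,340.00 + $15,120.00 + $9,378.56 = $87,578.56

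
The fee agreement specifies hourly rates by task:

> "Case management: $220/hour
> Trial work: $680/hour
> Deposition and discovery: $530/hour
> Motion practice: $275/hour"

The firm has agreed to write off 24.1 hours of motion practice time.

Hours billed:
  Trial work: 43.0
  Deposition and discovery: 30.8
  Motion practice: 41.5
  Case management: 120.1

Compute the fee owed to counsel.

Case management: 120.1 × $220 = $26,422.00
Trial work: 43.0 × $680 = $29,240.00
Deposition and discovery: 30.8 × $530 = $16,324.00
Motion practice: 41.5 × $275 = $11,412.50
Subtotal: $83,398.50
Write-off: 24.1 × $275 = $6,627.50
Total: $83,398.50 − $6,627.50 = $76,771.00

$76,771.00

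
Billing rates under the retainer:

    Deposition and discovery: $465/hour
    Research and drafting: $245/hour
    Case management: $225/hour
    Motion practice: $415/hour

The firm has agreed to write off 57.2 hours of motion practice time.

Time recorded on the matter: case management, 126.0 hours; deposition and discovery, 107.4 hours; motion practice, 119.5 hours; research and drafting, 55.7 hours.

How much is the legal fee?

$117,792.00

Deposition and discovery: 107.4 × $465 = $49,941.00
Research and drafting: 55.7 × $245 = $13,646.50
Case management: 126.0 × $225 = $28,350.00
Motion practice: 119.5 × $415 = $49,592.50
Subtotal: $141,530.00
Write-off: 57.2 × $415 = $23,738.00
Total: $141,530.00 − $23,738.00 = $117,792.00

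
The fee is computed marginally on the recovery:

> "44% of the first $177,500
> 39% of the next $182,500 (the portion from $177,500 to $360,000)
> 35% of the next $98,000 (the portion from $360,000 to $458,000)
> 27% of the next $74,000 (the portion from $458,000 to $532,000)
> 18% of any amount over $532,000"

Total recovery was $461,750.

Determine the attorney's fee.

$184,587.50

First $177,500 at 44% = $78,100.00
Next $182,500 at 39% = $71,175.00
Next $98,000 at 35% = $34,300.00
Remaining $3,750 at 27% = $1,012.50
Fee: $78,100.00 + $71,175.00 + $34,300.00 + $1,012.50 = $184,587.50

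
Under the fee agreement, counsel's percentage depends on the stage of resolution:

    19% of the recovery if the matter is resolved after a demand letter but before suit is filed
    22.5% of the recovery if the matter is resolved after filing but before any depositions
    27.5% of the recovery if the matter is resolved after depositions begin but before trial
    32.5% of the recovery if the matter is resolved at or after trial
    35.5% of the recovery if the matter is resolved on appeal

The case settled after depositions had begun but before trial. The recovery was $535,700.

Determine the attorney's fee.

The matter settled after depositions had begun but before trial, so the 27.5% rate applies.
$535,700 × 27.5% = $147,317.50

$147,317.50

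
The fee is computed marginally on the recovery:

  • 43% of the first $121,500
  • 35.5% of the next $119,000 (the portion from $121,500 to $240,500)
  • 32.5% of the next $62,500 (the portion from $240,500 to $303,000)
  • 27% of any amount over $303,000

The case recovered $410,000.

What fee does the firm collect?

$143,692.50

First $121,500 at 43% = $52,245.00
Next $119,000 at 35.5% = $42,245.00
Next $62,500 at 32.5% = $20,312.50
Remaining $107,000 at 27% = $28,890.00
Fee: $52,245.00 + $42,245.00 + $20,312.50 + $28,890.00 = $143,692.50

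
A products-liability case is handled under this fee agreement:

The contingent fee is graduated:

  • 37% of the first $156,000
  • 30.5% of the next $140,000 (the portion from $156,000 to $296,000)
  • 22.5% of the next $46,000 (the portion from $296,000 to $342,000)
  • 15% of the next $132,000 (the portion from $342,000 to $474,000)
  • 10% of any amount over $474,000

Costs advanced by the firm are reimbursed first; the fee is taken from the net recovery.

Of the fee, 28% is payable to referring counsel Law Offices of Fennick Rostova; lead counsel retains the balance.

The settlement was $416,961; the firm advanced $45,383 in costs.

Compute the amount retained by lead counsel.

$82,948.82

Fee base (net of costs): $416,961 − $45,383 = $371,578
First $156,000 at 37% = $57,720.00
Next $140,000 at 30.5% = $42,700.00
Next $46,000 at 22.5% = $10,350.00
Remaining $29,578 at 15% = $4,436.70
Fee: $57,720.00 + $42,700.00 + $10,350.00 + $4,436.70 = $115,206.70
Referral share: 28% of $115,206.70 = $32,257.88; lead counsel retains $115,206.70 − $32,257.88 = $82,948.82.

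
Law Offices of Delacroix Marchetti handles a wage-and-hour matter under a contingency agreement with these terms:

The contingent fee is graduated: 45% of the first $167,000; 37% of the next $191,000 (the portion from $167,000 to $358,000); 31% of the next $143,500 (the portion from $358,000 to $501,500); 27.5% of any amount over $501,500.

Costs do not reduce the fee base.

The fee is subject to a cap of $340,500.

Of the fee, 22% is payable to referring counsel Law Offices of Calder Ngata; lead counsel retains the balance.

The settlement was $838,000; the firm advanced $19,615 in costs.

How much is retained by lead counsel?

$220,617.15

Fee base is the gross recovery, $838,000; costs are reimbursed separately.
First $167,000 at 45% = $75,150.00
Next $191,000 at 37% = $70,670.00
Next $143,500 at 31% = $44,485.00
Remaining $336,500 at 27.5% = $92,537.50
Fee: $75,150.00 + $70,670.00 + $44,485.00 + $92,537.50 = $282,842.50
$282,842.50 is under the $340,500 cap.
Referral share: 22% of $282,842.50 = $62,225.35; lead counsel retains $282,842.50 − $62,225.35 = $220,617.15.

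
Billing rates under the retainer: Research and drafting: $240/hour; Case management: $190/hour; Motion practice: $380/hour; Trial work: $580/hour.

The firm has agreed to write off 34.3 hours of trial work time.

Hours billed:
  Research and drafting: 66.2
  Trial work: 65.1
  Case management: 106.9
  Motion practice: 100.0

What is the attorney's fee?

$92,063.00

Research and drafting: 66.2 × $240 = $15,888.00
Case management: 106.9 × $190 = $20,311.00
Motion practice: 100.0 × $380 = $38,000.00
Trial work: 65.1 × $580 = $37,758.00
Subtotal: $111,957.00
Write-off: 34.3 × $580 = $19,894.00
Total: $111,957.00 − $19,894.00 = $92,063.00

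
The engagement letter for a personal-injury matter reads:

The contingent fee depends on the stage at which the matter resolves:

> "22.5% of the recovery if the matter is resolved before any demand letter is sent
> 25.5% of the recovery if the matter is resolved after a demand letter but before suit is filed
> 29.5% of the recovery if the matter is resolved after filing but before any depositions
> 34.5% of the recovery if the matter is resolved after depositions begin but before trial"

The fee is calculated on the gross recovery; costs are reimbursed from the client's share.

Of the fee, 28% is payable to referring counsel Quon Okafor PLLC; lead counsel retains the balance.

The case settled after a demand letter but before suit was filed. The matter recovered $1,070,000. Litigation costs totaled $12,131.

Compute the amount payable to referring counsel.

$76,398.00

Fee base is the gross recovery, $1,070,000; costs are reimbursed separately.
The matter settled after a demand letter but before suit was filed, so the 25.5% rate applies.
$1,070,000 × 25.5% = $272,850.00
Referral share: 28% of $272,850.00 = $76,398.00; lead counsel retains $272,850.00 − $76,398.00 = $196,452.00.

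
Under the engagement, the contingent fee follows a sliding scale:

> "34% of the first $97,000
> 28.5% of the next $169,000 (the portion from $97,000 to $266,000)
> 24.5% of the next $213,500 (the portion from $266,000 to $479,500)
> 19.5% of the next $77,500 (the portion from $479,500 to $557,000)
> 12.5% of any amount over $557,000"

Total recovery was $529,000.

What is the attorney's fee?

First $97,000 at 34% = $32,980.00
Next $169,000 at 28.5% = $48,165.00
Next $213,500 at 24.5% = $52,307.50
Remaining $49,500 at 19.5% = $9,652.50
Fee: $32,980.00 + $48,165.00 + $52,307.50 + $9,652.50 = $143,105.00

$143,105.00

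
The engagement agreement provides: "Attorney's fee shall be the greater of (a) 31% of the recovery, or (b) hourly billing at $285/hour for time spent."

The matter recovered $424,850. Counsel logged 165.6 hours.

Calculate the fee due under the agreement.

(a) 31% of $424,850 = $131,703.50
(b) 165.6 × $285 = $47,196.00
The greater is (a): $131,703.50.

$131,703.50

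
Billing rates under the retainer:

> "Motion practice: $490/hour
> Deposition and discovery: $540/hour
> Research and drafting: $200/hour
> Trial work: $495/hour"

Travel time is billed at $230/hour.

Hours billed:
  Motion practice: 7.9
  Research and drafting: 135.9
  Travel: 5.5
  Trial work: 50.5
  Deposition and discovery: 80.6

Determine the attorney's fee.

Motion practice: 7.9 × $490 = $3,871.00
Deposition and discovery: 80.6 × $540 = $43,524.00
Research and drafting: 135.9 × $200 = $27,180.00
Trial work: 50.5 × $495 = $24,997.50
Subtotal: $3,871.00 + $43,524.00 + $27,180.00 + $24,997.50 = $99,572.50
Travel: 5.5 × $230 = $1,265.00
Total: $99,572.50 + $1,265.00 = $100,837.50

$100,837.50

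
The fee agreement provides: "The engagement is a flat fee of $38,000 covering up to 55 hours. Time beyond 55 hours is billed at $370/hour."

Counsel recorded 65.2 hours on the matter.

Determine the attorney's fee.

Flat fee: $38,000.00
Excess hours: 65.2 − 55 = 10.2
Overrun: 10.2 × $370 = $3,774.00
Total: $38,000.00 + $3,774.00 = $41,774.00

$41,774.00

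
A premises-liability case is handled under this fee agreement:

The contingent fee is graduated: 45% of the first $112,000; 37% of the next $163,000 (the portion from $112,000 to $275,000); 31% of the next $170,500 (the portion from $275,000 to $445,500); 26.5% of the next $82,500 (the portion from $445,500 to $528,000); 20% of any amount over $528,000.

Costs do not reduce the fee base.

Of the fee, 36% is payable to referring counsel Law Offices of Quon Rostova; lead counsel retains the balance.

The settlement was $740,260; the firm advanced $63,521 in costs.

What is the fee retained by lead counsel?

$145,842.88

Fee base is the gross recovery, $740,260; costs are reimbursed separately.
First $112,000 at 45% = $50,400.00
Next $163,000 at 37% = $60,310.00
Next $170,500 at 31% = $52,855.00
Next $82,500 at 26.5% = $21,862.50
Remaining $212,260 at 20% = $42,452.00
Fee: $50,400.00 + $60,310.00 + $52,855.00 + $21,862.50 + $42,452.00 = $227,879.50
Referral share: 36% of $227,879.50 = $82,036.62; lead counsel retains $227,879.50 − $82,036.62 = $145,842.88.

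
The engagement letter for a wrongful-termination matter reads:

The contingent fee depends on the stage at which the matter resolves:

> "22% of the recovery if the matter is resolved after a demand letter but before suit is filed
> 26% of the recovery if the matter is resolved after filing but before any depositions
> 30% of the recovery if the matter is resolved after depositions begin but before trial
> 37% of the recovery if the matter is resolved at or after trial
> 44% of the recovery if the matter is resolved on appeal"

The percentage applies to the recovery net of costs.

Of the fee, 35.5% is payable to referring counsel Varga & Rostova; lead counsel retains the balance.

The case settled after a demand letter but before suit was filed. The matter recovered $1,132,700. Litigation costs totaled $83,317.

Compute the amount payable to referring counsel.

Fee base (net of costs): $1,132,700 − $83,317 = $1,049,383
The matter settled after a demand letter but before suit was filed, so the 22% rate applies.
$1,049,383 × 22% = $230,864.26
Referral share: 35.5% of $230,864.26 = $81,956.81; lead counsel retains $230,864.26 − $81,956.81 = $148,907.45.

$81,956.81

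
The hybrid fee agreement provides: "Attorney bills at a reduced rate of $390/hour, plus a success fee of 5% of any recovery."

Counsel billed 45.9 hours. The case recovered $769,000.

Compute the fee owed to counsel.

Hourly: 45.9 × $390 = $17,901.00
Success fee: 5% of $769,000 = $38,450.00
Total: $17,901.00 + $38,450.00 = $56,351.00

$56,351.00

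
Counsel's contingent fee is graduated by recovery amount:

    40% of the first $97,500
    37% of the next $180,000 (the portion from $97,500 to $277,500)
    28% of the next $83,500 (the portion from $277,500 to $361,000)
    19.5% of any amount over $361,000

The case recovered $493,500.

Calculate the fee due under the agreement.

First $97,500 at 40% = $39,000.00
Next $180,000 at 37% = $66,600.00
Next $83,500 at 28% = $23,380.00
Remaining $132,500 at 19.5% = $25,837.50
Fee: $39,000.00 + $66,600.00 + $23,380.00 + $25,837.50 = $154,817.50

$154,817.50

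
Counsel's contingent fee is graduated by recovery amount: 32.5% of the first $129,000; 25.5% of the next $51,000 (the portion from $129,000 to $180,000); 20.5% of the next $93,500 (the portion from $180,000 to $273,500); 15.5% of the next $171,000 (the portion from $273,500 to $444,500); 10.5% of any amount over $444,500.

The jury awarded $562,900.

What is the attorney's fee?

$113,034.50

First $129,000 at 32.5% = $41,925.00
Next $51,000 at 25.5% = $13,005.00
Next $93,500 at 20.5% = $19,167.50
Next $171,000 at 15.5% = $26,505.00
Remaining $118,400 at 10.5% = $12,432.00
Fee: $41,925.00 + $13,005.00 + $19,167.50 + $26,505.00 + $12,432.00 = $113,034.50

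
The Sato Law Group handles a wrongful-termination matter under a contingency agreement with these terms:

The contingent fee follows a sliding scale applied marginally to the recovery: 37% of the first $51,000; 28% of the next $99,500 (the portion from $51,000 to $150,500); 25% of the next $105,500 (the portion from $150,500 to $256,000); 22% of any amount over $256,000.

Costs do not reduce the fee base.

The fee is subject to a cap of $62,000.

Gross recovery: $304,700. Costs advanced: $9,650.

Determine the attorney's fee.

Fee base is the gross recovery, $304,700; costs are reimbursed separately.
First $51,000 at 37% = $18,870.00
Next $99,500 at 28% = $27,860.00
Next $105,500 at 25% = $26,375.00
Remaining $48,700 at 22% = $10,714.00
Fee: $18,870.00 + $27,860.00 + $26,375.00 + $10,714.00 = $83,819.00
$83,819.00 exceeds the $62,000 cap, so the fee is capped at $62,000.00.

$62,000.00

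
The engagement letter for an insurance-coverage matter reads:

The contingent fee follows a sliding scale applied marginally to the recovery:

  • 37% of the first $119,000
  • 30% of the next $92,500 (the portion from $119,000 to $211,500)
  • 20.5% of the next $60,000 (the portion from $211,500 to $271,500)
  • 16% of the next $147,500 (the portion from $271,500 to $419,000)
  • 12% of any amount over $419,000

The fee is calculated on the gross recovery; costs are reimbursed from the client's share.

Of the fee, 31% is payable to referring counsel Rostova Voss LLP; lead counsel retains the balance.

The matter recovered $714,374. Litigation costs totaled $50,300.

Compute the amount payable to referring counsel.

Fee base is the gross recovery, $714,374; costs are reimbursed separately.
First $119,000 at 37% = $44,030.00
Next $92,500 at 30% = $27,750.00
Next $60,000 at 20.5% = $12,300.00
Next $147,500 at 16% = $23,600.00
Remaining $295,374 at 12% = $35,444.88
Fee: $44,030.00 + $27,750.00 + $12,300.00 + $23,600.00 + $35,444.88 = $143,124.88
Referral share: 31% of $143,124.88 = $44,368.71; lead counsel retains $143,124.88 − $44,368.71 = $98,756.17.

$44,368.71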